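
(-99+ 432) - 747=-414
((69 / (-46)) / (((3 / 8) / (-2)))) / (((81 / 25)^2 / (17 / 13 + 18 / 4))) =377500/85293 = 4.43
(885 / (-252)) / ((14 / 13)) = -3835/1176 = -3.26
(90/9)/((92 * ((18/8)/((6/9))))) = 20/621 = 0.03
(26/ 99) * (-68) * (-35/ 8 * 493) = 3813355/99 = 38518.74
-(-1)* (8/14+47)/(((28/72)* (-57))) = -1998/931 = -2.15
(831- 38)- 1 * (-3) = 796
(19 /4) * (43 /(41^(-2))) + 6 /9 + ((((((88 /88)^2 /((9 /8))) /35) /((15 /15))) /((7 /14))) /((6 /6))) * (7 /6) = 185406287/540 = 343344.98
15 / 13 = 1.15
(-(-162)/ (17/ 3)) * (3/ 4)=729/34 = 21.44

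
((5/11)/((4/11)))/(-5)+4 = 15/4 = 3.75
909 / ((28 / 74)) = 33633/14 = 2402.36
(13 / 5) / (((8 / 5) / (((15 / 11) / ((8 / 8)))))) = 195/88 = 2.22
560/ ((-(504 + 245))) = -80/107 = -0.75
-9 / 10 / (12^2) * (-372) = 93/40 = 2.32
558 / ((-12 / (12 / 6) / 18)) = -1674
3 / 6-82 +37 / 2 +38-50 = -75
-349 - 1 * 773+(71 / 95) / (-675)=-71948321/64125 = -1122.00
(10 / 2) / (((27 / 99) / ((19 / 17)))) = 1045/51 = 20.49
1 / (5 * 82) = 1/410 = 0.00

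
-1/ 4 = -0.25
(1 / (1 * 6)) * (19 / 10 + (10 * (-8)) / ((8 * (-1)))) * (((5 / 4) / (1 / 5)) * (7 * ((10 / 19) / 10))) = 4165/912 = 4.57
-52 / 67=-0.78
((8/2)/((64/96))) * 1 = 6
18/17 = 1.06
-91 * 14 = -1274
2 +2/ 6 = 7/3 = 2.33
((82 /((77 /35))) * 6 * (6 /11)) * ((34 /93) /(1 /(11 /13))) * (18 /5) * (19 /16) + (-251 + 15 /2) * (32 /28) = -3629630/31031 = -116.97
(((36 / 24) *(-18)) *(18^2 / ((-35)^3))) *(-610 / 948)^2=904203/10703315 = 0.08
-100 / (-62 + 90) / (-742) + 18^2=1682881/5194 = 324.00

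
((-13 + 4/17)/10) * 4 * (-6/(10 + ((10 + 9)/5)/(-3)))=7812/2227 = 3.51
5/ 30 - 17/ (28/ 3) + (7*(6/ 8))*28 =12209/84 = 145.35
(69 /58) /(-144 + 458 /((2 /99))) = 23/435522 = 0.00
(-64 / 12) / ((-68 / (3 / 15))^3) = 1/7369500 = 0.00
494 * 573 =283062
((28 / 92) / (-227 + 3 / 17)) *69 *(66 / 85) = -693/9640 = -0.07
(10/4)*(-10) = -25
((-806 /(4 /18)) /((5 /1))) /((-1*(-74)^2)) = 3627/27380 = 0.13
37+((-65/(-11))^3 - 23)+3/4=1177029/5324 = 221.08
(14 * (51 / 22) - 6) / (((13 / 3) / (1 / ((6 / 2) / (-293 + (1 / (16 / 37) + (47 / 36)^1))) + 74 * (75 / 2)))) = 112241513/6864 = 16352.20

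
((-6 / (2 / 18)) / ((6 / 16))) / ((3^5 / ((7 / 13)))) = -112/351 = -0.32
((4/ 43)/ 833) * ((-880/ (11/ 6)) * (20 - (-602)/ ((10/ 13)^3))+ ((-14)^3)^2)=688509088/895475 = 768.88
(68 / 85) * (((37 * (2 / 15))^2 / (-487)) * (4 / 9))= -87616/4930875 = -0.02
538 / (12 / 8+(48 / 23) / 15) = 328.22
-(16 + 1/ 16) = -257/16 = -16.06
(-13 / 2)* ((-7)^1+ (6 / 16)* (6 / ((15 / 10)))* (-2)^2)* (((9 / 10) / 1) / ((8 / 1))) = 117/160 = 0.73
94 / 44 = 47/22 = 2.14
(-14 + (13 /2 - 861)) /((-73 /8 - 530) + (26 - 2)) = 6948/4121 = 1.69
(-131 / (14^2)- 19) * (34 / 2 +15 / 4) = -319965/784 = -408.12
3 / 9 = 1/3 = 0.33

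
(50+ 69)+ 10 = 129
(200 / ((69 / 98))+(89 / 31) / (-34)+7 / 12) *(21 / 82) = 72.87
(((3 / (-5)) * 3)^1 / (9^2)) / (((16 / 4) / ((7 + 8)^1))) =-1/12 = -0.08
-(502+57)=-559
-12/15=-4/5 = -0.80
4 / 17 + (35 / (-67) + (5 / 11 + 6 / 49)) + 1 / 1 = 791897/613921 = 1.29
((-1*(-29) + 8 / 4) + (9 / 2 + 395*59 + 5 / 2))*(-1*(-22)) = 513546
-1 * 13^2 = -169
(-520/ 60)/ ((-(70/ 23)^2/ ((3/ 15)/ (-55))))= -6877/2021250 = 0.00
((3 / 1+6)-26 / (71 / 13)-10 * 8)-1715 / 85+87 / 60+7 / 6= -6758261/72420 = -93.32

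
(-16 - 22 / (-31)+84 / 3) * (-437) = -172178/31 = -5554.13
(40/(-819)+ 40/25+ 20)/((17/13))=88252/5355 = 16.48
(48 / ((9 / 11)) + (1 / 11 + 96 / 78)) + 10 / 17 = 60.58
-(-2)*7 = 14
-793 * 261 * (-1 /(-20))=-206973/20 = -10348.65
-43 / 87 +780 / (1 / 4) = 271397/87 = 3119.51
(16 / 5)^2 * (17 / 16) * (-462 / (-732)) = 10472/1525 = 6.87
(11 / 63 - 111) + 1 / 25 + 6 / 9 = -173437/1575 = -110.12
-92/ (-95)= 92/95 = 0.97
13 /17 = 0.76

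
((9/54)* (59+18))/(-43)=-77/258 = -0.30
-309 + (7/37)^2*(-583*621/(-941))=-380322654/1288229 = -295.23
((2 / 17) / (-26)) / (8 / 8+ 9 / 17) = -1/338 = 0.00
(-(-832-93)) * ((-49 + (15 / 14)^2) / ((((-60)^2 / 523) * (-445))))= 181493029/12559680 = 14.45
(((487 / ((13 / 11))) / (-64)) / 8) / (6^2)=-5357/239616 = -0.02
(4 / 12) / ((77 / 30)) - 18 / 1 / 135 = -4/1155 = 0.00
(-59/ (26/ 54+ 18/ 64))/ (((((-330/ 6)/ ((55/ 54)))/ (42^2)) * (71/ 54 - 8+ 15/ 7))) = -629451648/1131503 = -556.30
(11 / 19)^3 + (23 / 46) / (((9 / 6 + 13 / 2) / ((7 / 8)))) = 218381/877952 = 0.25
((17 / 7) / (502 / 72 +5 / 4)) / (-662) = -153/342916 = 0.00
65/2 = 32.50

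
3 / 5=0.60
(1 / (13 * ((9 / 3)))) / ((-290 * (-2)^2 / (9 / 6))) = -1/30160 = 0.00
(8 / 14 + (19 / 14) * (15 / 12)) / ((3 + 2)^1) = 127/280 = 0.45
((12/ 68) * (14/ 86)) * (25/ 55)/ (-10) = -21/16082 = 0.00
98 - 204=-106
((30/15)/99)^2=4/9801 = 0.00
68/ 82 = 34/41 = 0.83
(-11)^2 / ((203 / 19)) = 2299/203 = 11.33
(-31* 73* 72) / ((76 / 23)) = -936882/19 = -49309.58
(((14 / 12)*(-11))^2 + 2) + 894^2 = 28778497/36 = 799402.69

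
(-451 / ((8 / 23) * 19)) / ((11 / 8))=-943/19 = -49.63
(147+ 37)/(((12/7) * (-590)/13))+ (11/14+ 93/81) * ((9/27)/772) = -2.36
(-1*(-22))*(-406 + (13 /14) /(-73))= -4564395/511 = -8932.28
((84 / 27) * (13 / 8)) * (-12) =-182/3 = -60.67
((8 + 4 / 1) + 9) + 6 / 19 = 405/19 = 21.32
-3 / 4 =-0.75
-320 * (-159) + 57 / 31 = 50881.84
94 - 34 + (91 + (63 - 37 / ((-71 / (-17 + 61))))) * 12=155004/71 = 2183.15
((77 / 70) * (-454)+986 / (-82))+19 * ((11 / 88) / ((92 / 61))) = -76926117/150880 = -509.85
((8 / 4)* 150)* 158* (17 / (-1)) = -805800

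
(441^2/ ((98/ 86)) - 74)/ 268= 170593/268 = 636.54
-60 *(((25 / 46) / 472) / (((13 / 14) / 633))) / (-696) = 553875/8185424 = 0.07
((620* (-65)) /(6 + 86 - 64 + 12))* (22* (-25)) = 554125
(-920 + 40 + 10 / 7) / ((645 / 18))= -7380/301 = -24.52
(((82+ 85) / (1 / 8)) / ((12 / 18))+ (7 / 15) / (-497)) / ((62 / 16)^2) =136592576/1023465 = 133.46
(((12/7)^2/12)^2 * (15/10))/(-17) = -216/40817 = -0.01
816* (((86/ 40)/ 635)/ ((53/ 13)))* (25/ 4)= 28509/6731 = 4.24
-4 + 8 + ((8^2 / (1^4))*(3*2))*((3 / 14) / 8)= 100/7 = 14.29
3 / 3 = 1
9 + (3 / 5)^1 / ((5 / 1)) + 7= 403/25 = 16.12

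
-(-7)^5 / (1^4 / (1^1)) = 16807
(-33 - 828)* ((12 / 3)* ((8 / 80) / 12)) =-287/10 = -28.70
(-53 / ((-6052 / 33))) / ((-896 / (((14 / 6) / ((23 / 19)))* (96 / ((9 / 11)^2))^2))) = -324356714/25368471 = -12.79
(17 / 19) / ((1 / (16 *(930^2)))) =235252800/19 = 12381726.32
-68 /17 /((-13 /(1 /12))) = 1/39 = 0.03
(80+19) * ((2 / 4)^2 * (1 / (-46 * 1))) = -99/184 = -0.54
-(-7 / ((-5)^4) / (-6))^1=-7/3750 = 0.00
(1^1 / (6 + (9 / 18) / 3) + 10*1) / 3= 3.39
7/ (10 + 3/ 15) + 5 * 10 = 50.69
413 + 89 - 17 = 485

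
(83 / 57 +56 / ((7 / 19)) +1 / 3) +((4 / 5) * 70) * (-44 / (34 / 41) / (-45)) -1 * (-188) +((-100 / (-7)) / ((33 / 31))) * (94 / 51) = 484111126/1119195 = 432.55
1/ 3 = 0.33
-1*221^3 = -10793861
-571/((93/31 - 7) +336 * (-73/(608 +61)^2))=85185777/604924 = 140.82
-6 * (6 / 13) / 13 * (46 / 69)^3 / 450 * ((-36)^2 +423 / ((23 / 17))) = -65776/291525 = -0.23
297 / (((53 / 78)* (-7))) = -23166/371 = -62.44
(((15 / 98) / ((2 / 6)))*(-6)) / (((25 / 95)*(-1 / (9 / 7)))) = 4617/343 = 13.46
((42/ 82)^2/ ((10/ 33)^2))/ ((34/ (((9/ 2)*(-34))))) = -4322241/336200 = -12.86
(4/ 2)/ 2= 1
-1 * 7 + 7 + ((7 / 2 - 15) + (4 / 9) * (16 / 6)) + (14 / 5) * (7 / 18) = -2491/270 = -9.23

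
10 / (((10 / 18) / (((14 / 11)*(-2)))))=-45.82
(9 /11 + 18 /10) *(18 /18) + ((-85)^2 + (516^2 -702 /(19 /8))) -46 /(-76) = 570964267/2090 = 273188.64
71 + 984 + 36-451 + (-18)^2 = 964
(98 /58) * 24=1176/29 = 40.55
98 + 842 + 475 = 1415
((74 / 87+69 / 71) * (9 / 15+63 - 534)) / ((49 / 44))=-7924928/10295 = -769.78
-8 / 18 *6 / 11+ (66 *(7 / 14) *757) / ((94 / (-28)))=-11541598/1551 = -7441.39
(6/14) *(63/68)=27/68 = 0.40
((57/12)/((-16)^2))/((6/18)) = 57/1024 = 0.06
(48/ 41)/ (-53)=-48/2173 = -0.02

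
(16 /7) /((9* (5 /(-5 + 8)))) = 16/105 = 0.15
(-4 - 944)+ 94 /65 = -61526/65 = -946.55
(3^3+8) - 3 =32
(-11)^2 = 121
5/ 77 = 0.06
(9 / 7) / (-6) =-0.21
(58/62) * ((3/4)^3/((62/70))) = 0.45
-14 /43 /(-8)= 7/172 = 0.04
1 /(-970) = -1/970 = 0.00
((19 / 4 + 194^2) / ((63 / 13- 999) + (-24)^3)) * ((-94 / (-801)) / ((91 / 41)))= -41447843/308602872 = -0.13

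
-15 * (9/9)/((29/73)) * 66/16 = -155.75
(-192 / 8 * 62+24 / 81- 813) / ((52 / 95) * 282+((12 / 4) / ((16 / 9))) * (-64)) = -5901305/118908 = -49.63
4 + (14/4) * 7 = 28.50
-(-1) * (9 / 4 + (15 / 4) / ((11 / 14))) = 309/44 = 7.02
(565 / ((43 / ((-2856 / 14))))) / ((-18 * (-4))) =-9605/258 = -37.23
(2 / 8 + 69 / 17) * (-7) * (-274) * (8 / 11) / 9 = 1123948/1683 = 667.82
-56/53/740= -14/9805 = 0.00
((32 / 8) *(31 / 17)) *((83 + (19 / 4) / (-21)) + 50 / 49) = 1527401/2499 = 611.20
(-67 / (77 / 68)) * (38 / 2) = -86564/77 = -1124.21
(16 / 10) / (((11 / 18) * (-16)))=-9/55 = -0.16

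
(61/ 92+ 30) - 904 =-80347/92 = -873.34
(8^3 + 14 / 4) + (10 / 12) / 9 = 13921/27 = 515.59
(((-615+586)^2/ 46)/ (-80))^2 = 0.05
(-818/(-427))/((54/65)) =26585/11529 = 2.31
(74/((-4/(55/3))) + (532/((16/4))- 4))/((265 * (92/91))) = -0.78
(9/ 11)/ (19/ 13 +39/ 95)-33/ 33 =-14317/25432 = -0.56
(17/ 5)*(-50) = -170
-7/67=-0.10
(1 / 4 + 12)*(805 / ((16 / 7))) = 276115/64 = 4314.30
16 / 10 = 1.60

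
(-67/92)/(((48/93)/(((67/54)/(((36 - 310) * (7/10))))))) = 695795/76228992 = 0.01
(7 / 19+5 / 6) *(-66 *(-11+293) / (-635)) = 424974/12065 = 35.22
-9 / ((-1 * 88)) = 9/88 = 0.10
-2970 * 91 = -270270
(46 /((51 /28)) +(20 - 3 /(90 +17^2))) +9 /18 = 1768487/38658 = 45.75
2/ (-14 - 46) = -1/30 = -0.03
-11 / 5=-2.20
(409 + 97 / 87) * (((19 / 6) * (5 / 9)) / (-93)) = -1694800/218457 = -7.76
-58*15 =-870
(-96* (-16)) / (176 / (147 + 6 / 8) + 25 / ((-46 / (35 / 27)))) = 375819264/119081 = 3156.00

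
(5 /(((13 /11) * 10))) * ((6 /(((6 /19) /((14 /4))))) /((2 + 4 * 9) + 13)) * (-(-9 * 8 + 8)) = 23408/663 = 35.31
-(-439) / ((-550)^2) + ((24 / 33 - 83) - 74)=-47272061/302500 = -156.27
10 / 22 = 5/11 = 0.45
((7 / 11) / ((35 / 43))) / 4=43/220 = 0.20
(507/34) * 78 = 19773/17 = 1163.12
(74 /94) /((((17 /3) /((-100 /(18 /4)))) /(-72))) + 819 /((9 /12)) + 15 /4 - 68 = 3995089/3196 = 1250.03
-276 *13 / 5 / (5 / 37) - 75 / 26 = -3453531/650 = -5313.12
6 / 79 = 0.08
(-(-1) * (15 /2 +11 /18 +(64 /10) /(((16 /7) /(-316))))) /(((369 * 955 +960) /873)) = -3826747/1766775 = -2.17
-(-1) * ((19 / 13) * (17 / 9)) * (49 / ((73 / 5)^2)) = 395675/623493 = 0.63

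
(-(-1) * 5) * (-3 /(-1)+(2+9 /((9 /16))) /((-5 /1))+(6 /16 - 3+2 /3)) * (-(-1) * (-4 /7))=307/42 = 7.31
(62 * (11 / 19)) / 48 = 341/456 = 0.75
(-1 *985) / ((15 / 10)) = -1970/3 = -656.67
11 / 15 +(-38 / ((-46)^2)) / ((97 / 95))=1101811/1539390 = 0.72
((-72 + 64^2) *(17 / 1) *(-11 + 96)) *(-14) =-81405520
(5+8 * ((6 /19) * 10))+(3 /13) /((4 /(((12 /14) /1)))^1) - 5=87531/3458 = 25.31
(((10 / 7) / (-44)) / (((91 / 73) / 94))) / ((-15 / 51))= 58327/7007 = 8.32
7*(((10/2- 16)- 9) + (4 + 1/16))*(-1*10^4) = 1115625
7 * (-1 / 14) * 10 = -5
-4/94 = -2/47 = -0.04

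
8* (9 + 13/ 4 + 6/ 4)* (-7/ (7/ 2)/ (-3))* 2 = 440/3 = 146.67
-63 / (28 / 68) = -153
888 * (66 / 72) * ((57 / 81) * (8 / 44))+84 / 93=87928/837 = 105.05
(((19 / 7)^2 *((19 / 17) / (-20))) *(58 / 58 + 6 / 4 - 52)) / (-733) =-679041/24423560 = -0.03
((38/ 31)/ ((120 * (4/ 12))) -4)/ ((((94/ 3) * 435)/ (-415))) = 204263/1690120 = 0.12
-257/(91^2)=-257/8281 = -0.03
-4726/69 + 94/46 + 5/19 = -86770/1311 = -66.19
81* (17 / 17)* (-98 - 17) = -9315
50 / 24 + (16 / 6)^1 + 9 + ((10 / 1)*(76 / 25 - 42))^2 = 15180191/100 = 151801.91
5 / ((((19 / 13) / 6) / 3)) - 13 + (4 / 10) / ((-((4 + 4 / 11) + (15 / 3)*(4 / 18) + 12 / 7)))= 11482798/236645 = 48.52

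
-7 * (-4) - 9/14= 383/14 = 27.36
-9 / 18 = -1/2 = -0.50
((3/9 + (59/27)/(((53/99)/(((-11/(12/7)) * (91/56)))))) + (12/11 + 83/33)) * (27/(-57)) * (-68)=-110239883/88616 = -1244.02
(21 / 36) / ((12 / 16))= 7/9 = 0.78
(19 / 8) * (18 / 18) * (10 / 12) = 95/48 = 1.98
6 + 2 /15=92/15 = 6.13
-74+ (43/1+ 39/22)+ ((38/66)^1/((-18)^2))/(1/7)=-312365/10692 = -29.21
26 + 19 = 45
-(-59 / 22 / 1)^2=-3481/484 = -7.19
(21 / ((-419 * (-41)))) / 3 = 7/17179 = 0.00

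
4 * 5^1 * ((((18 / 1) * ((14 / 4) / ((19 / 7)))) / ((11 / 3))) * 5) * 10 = 1323000/209 = 6330.14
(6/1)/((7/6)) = 36/7 = 5.14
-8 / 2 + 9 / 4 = -7/4 = -1.75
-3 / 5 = -0.60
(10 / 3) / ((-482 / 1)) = -5/723 = -0.01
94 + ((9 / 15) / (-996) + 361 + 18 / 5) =152255/332 = 458.60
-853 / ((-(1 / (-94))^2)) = 7537108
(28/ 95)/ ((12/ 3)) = 7/95 = 0.07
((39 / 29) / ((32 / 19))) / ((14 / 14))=741/928 = 0.80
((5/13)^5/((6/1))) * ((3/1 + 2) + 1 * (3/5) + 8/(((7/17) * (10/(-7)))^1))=-12500/1113879 = -0.01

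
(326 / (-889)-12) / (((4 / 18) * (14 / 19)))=-939987/12446 = -75.53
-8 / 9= -0.89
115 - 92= 23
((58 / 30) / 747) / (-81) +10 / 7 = 9075847/6353235 = 1.43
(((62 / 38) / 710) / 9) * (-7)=-217/121410 = 0.00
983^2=966289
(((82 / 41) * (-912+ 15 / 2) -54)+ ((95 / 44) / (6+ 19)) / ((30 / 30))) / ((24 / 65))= -5327933/1056 = -5045.39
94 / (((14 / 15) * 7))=705/49 = 14.39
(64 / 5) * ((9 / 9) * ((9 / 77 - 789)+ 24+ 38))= -716416/77 = -9304.10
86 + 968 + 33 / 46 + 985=93827/46 = 2039.72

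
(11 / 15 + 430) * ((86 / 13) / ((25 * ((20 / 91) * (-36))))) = -1944761/135000 = -14.41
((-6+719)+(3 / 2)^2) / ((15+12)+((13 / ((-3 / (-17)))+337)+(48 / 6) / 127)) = 1090041/667100 = 1.63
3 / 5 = 0.60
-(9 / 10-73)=721/10 = 72.10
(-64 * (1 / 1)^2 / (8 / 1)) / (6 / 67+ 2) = -134/35 = -3.83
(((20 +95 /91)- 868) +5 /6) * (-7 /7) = 846.12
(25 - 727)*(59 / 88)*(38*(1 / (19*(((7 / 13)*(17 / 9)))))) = -2422953/2618 = -925.50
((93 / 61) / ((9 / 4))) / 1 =124/183 = 0.68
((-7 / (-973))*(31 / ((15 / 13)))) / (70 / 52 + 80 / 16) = 10478/344025 = 0.03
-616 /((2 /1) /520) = -160160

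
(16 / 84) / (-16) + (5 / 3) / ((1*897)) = -757/75348 = -0.01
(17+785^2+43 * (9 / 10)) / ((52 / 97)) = 597792279/520 = 1149600.54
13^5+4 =371297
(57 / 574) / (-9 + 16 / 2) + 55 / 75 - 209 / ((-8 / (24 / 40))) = 561683/34440 = 16.31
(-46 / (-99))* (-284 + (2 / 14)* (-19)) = -10258/77 = -133.22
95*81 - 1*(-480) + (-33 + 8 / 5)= 40718/5 = 8143.60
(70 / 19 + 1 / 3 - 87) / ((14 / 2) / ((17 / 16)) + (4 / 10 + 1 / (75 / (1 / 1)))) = -2010250/169613 = -11.85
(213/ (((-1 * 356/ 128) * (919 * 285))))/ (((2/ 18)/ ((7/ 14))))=-10224/7770145 = 0.00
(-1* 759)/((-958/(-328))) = -124476/479 = -259.87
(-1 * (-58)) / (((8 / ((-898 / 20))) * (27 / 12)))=-13021/90 = -144.68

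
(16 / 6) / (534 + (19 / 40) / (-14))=4480/897063 = 0.00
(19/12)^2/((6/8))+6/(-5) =1157/540 = 2.14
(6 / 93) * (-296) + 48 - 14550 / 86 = -186997/1333 = -140.28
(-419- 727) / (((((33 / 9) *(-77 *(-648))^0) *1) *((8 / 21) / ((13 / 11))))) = -469287/484 = -969.60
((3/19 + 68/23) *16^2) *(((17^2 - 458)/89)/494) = -2264704/738967 = -3.06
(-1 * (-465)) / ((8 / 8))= 465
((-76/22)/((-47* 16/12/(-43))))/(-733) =2451/757922 = 0.00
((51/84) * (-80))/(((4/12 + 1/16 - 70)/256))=178.64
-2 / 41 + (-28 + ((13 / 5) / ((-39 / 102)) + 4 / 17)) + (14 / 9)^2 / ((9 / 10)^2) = -723134308/22865085 = -31.63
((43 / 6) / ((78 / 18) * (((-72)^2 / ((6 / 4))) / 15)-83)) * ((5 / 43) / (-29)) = -25/796398 = 0.00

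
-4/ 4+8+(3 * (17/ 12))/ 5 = 157/20 = 7.85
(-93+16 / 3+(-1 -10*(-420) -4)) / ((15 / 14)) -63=169673/45 = 3770.51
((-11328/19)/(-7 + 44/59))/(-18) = -111392/21033 = -5.30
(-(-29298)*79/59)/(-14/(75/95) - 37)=-34718130/48439 = -716.74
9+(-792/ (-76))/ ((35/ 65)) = 3771/133 = 28.35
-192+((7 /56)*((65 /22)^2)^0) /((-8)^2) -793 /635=-62828421/325120 = -193.25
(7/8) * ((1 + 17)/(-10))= -63/40 = -1.58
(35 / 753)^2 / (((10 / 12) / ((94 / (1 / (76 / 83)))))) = 3500560/15687249 = 0.22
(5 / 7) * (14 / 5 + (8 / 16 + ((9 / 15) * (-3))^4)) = 17247/1750 = 9.86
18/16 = 9/8 = 1.12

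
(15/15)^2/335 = 1/335 = 0.00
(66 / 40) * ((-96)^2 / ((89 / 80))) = 1216512/89 = 13668.67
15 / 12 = 5/4 = 1.25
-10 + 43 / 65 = -607/65 = -9.34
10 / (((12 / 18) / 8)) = 120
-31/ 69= -0.45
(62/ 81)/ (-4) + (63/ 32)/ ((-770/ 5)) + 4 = 216455/57024 = 3.80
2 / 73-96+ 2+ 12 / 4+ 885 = 57964/73 = 794.03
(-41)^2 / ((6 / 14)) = 11767/3 = 3922.33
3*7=21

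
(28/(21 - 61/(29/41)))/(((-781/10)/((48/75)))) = 6496/1847065 = 0.00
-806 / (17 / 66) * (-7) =372372/17 = 21904.24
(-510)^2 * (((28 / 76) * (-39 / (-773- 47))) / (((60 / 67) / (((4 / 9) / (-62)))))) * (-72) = 63433188/24149 = 2626.74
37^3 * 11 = 557183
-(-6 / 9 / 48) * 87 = 29/24 = 1.21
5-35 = -30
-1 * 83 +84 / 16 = -311/4 = -77.75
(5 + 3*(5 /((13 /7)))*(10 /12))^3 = 28372625/17576 = 1614.28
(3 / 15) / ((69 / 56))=56/345 = 0.16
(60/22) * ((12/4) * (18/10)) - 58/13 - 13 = -391/143 = -2.73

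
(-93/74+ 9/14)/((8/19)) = -3021/2072 = -1.46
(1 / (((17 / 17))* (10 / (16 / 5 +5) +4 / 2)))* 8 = 82/33 = 2.48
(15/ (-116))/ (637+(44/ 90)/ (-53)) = -35775/176229868 = 0.00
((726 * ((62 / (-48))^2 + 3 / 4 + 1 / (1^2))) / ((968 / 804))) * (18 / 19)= 1187307/608 = 1952.81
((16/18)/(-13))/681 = -8/79677 = 0.00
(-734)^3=-395446904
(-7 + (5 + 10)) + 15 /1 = 23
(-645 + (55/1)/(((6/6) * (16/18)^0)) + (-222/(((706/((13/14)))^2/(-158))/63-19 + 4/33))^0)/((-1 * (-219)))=-589/219 = -2.69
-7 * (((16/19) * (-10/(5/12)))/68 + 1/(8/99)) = -218463/2584 = -84.54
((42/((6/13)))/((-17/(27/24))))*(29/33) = -5.29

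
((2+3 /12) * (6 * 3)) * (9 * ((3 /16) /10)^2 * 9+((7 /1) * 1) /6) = 2478249/51200 = 48.40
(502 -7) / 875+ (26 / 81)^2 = 767839/1148175 = 0.67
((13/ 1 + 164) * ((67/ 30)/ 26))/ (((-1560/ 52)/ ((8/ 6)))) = -3953/5850 = -0.68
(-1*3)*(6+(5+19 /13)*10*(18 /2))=-1762.62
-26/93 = -0.28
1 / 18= 0.06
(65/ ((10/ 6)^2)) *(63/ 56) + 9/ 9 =1093/40 = 27.32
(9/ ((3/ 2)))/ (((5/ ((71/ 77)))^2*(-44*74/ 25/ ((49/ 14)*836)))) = -287337/62678 = -4.58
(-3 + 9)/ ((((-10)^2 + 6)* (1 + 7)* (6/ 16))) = 1/53 = 0.02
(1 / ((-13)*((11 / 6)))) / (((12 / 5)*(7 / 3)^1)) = -15/2002 = -0.01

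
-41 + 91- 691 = -641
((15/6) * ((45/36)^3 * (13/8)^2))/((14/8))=105625/14336 = 7.37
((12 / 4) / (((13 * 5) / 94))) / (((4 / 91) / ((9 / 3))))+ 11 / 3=8993/30 = 299.77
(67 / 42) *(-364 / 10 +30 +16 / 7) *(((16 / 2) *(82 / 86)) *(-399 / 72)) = 417544/1505 = 277.44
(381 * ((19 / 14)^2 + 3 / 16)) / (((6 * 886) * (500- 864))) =-202057/505686272 = 0.00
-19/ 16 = -1.19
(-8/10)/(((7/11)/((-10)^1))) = 88/7 = 12.57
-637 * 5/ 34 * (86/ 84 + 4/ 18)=-71435/612 = -116.72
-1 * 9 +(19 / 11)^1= -80/11 = -7.27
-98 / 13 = -7.54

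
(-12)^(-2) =1/144 = 0.01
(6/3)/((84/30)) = 5/7 = 0.71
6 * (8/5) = 48/5 = 9.60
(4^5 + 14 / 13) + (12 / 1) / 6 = 13352/13 = 1027.08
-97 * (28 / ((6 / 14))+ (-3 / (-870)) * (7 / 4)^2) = -6338.36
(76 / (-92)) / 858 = -19/19734 = 0.00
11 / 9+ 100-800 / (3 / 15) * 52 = -1871089/9 = -207898.78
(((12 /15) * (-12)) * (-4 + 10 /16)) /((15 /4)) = 216/25 = 8.64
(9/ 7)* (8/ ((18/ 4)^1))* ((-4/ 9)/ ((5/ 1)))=-64/315 = -0.20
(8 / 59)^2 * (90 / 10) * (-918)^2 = 485409024/3481 = 139445.28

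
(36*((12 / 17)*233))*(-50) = -5032800/17 = -296047.06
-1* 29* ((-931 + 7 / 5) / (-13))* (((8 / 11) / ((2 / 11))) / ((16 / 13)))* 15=-101094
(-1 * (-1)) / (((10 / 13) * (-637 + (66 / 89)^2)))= -102973/50413210 = 0.00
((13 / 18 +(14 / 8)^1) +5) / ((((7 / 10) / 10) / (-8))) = -53800/63 = -853.97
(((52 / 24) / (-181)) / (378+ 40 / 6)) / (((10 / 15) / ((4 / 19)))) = -39/3968606 = 0.00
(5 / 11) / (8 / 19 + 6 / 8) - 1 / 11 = 291/979 = 0.30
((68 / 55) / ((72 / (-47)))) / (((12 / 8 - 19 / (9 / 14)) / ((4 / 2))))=1598/27775 = 0.06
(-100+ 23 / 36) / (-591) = 3577/21276 = 0.17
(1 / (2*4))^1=1/8 = 0.12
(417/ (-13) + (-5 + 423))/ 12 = 5017/156 = 32.16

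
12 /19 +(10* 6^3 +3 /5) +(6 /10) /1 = 205374/95 = 2161.83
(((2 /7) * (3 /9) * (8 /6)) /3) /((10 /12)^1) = 16/315 = 0.05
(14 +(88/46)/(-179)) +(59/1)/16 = 1164407/65872 = 17.68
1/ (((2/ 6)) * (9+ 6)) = 1/5 = 0.20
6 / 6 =1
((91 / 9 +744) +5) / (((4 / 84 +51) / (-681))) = -678503/67 = -10126.91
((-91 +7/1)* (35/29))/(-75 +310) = -588/1363 = -0.43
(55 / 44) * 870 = 2175/2 = 1087.50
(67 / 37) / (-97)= -67/3589 = -0.02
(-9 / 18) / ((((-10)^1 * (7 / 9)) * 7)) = 9/980 = 0.01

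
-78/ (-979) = 78/979 = 0.08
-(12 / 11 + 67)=-749/11 = -68.09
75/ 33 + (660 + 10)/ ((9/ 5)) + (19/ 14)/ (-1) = 517169/1386 = 373.14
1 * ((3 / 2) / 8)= 3/16 = 0.19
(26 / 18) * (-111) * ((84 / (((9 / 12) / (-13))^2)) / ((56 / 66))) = -14306864/3 = -4768954.67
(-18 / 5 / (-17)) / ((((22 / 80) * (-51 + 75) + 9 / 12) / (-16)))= -384/833 = -0.46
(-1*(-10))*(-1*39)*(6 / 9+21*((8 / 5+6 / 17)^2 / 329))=-24106004/67915 = -354.94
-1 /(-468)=1/468 = 0.00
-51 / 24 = -17/8 = -2.12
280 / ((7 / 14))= 560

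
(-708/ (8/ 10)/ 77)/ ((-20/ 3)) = 531/308 = 1.72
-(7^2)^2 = -2401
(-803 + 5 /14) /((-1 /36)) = 202266/7 = 28895.14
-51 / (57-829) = 51/772 = 0.07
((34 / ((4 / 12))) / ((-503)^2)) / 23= 102/5819207 = 0.00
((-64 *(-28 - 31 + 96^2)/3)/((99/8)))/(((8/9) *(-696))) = 73256/2871 = 25.52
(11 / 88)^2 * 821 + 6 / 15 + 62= 24073/320 = 75.23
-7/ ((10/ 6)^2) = -63/25 = -2.52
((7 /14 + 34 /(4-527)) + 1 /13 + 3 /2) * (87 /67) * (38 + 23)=72594453/455533 = 159.36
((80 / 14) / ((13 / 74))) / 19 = 2960/1729 = 1.71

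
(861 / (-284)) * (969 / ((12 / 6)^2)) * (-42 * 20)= 87602445/142 = 616918.63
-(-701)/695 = 701/695 = 1.01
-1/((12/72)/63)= -378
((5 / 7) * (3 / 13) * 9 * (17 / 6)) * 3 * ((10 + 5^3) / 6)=103275/364 = 283.72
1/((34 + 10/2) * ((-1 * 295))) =-1/11505 = 0.00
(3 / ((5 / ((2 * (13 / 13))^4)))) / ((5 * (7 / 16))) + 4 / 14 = 818/175 = 4.67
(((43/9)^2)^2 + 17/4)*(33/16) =151654151/139968 = 1083.49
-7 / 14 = -1/2 = -0.50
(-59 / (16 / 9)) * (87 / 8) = -46197/128 = -360.91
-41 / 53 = -0.77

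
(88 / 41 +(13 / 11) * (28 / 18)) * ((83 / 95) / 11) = 1342442/4241655 = 0.32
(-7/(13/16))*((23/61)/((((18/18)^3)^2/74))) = -190624/793 = -240.38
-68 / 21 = -3.24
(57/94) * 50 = 30.32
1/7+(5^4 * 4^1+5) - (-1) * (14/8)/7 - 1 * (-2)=70207/28 = 2507.39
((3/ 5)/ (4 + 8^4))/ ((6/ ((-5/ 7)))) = -1/57400 = 0.00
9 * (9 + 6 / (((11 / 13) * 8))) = 3915/44 = 88.98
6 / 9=2/3 = 0.67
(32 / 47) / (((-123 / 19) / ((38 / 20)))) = -5776/28905 = -0.20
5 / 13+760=9885/13 = 760.38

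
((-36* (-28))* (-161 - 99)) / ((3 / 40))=-3494400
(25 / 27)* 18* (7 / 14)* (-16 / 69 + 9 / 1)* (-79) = -1194875/207 = -5772.34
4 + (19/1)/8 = 6.38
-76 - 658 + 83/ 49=-35883/49 = -732.31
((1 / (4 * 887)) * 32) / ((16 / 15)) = 15/1774 = 0.01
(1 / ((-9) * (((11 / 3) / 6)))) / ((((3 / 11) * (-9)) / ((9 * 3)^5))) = 1062882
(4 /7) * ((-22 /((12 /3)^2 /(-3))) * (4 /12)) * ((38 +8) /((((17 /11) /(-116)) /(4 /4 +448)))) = -144949772/119 = -1218065.31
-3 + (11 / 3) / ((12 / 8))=-0.56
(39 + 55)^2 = 8836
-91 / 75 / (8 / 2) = -91/300 = -0.30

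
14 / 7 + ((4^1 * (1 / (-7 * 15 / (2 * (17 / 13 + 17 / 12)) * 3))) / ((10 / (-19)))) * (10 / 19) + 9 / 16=103457/39312 = 2.63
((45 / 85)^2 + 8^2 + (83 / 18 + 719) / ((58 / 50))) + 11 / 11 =103953677/150858 = 689.08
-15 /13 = -1.15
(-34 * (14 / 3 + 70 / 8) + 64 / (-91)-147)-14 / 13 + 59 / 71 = -23419157/38766 = -604.12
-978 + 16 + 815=-147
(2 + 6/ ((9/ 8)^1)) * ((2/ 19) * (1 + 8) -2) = -440/57 = -7.72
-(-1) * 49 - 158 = -109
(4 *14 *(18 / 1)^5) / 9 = 11757312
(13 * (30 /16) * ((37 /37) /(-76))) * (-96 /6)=195/38 = 5.13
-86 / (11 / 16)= -1376/11 = -125.09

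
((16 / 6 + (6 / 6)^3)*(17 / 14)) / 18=187/756 = 0.25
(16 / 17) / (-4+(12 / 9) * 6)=4/17 = 0.24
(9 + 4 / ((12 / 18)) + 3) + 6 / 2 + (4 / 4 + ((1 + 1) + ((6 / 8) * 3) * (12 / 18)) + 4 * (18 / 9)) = 33.50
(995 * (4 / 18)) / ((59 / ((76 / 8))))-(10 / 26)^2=3181670/89739 = 35.45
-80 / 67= -1.19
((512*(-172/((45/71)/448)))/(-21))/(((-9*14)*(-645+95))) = 100040704/2338875 = 42.77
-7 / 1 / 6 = -7/6 = -1.17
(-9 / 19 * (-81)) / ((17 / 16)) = 36.11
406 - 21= 385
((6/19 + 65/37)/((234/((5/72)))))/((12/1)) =7285/142129728 = 0.00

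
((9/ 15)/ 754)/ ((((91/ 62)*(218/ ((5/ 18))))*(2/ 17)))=527/89747112 = 0.00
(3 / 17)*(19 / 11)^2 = 1083/2057 = 0.53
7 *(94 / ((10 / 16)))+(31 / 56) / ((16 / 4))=1179291/1120 = 1052.94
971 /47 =20.66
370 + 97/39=14527/39 = 372.49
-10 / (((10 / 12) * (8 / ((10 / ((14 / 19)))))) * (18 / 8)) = -190/21 = -9.05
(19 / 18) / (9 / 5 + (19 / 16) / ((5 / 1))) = 760/1467 = 0.52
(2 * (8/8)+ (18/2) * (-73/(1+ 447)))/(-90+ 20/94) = -11233/1890560 = -0.01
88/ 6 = 44/3 = 14.67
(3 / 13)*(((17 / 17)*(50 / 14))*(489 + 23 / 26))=955275/2366 = 403.75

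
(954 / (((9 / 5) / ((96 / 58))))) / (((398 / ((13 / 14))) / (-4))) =-8.19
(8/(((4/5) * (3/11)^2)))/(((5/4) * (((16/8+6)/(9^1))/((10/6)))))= 605/3 = 201.67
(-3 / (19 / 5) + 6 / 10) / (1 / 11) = -198/95 = -2.08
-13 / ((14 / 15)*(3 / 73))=-4745/14 = -338.93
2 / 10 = 0.20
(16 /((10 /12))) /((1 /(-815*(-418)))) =6540864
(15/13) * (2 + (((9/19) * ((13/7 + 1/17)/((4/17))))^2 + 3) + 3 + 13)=26370/637 = 41.40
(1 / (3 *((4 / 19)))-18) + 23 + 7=163/12 = 13.58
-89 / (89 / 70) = -70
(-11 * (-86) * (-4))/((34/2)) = -3784/17 = -222.59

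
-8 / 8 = -1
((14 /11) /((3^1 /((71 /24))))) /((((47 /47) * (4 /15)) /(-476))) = -2240.27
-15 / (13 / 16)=-240/13 = -18.46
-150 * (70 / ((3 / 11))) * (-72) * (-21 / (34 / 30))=-873180000/17 = -51363529.41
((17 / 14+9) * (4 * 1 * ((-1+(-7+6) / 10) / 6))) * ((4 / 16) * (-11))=17303/840 = 20.60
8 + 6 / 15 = 42/5 = 8.40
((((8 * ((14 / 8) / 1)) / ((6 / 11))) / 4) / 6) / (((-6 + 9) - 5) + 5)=77/216 = 0.36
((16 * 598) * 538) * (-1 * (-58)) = 298559872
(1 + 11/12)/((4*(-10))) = -23/480 = -0.05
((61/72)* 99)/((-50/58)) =-19459/200 = -97.30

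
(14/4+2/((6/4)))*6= 29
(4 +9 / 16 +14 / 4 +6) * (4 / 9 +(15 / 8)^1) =4175/128 = 32.62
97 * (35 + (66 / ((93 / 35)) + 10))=210005/31 = 6774.35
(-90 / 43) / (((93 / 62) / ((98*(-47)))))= 276360/43 = 6426.98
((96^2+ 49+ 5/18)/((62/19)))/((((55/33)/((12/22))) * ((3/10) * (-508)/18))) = -9506175/86614 = -109.75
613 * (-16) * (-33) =323664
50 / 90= 5/9 = 0.56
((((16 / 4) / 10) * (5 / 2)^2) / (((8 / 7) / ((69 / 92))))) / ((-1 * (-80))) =21/1024 = 0.02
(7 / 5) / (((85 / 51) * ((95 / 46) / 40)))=7728/475 = 16.27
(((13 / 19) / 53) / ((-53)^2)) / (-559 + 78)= -1/104660531 = 0.00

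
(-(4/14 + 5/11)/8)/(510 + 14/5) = -285/1579424 = 0.00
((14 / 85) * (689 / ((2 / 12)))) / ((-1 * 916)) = -14469/19465 = -0.74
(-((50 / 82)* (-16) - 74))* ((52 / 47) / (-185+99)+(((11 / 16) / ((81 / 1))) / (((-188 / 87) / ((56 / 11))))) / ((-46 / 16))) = -0.49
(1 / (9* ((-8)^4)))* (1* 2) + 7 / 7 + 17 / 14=285703/129024 = 2.21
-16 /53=-0.30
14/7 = 2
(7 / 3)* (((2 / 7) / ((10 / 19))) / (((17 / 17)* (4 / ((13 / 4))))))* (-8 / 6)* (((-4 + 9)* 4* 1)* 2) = -494/9 = -54.89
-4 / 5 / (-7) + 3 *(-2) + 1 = -171/35 = -4.89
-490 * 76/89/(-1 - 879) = 931/1958 = 0.48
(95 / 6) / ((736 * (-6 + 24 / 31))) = -2945/715392 = 0.00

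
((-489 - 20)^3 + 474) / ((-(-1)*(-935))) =26374351/187 = 141039.31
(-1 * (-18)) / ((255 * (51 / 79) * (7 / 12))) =1896/10115 = 0.19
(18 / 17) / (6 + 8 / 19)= 171/1037 = 0.16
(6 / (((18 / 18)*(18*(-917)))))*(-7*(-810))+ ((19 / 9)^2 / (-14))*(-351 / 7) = 535403/38514 = 13.90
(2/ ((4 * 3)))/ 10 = 1/60 = 0.02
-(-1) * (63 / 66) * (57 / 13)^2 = 68229/3718 = 18.35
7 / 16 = 0.44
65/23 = 2.83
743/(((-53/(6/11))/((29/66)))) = -21547/6413 = -3.36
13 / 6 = 2.17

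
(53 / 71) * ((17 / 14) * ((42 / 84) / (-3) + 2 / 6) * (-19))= -17119/5964 = -2.87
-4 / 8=-1/2 = -0.50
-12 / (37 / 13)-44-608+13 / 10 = -654.92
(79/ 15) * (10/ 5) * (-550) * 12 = -69520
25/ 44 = 0.57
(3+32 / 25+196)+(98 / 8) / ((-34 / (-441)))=1221177/3400 = 359.17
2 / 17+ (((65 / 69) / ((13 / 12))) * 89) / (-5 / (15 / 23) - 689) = 536/81719 = 0.01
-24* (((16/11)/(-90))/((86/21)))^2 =-6272/16779675 = 0.00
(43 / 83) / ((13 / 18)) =774/1079 = 0.72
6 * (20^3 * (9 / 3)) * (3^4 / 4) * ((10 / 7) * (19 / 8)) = 69255000/7 = 9893571.43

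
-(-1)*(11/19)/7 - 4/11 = -411/1463 = -0.28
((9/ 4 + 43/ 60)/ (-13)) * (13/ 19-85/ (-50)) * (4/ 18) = -0.12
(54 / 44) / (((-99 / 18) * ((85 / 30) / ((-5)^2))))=-4050/2057 = -1.97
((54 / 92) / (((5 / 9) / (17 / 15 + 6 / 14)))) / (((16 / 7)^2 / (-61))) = -1418067/73600 = -19.27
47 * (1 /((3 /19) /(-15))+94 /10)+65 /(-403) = -623621/155 = -4023.36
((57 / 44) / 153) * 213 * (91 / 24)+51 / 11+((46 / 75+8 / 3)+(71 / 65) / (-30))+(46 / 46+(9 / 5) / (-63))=42718283/2722720 = 15.69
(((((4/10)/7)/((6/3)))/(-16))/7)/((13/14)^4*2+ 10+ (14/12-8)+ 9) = -147/7867750 = 0.00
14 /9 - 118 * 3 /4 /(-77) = 3749/1386 = 2.70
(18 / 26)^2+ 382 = 64639/169 = 382.48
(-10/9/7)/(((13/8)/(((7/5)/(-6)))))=8/351 = 0.02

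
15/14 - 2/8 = 23/28 = 0.82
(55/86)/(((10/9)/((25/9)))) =275/172 = 1.60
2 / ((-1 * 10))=-1/5 = -0.20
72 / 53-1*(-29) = 1609/53 = 30.36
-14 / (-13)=14/13 = 1.08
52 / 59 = 0.88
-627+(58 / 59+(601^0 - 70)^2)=243964/59 = 4134.98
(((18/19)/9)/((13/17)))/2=17/247 = 0.07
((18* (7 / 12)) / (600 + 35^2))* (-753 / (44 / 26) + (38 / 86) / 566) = -625391193/244292675 = -2.56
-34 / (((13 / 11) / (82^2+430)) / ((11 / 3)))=-754655.28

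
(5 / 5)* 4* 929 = 3716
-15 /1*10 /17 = -150/17 = -8.82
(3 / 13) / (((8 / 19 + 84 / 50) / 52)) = 2850/499 = 5.71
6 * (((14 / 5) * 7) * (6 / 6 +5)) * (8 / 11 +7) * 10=599760/11 = 54523.64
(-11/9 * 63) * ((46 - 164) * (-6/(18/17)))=-51487.33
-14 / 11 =-1.27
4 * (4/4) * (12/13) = 48/13 = 3.69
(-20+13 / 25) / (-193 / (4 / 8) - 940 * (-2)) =-487/37350 = -0.01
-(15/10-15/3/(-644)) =-971/644 = -1.51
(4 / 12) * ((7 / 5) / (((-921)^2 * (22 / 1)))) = 7/279919530 = 0.00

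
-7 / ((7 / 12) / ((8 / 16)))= -6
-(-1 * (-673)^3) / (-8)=304821217/8 = 38102652.12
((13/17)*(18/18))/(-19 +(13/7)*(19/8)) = -728/13889 = -0.05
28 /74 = 14/37 = 0.38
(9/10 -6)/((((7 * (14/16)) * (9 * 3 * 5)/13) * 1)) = -884/11025 = -0.08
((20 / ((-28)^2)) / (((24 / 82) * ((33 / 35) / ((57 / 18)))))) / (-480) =-3895/6386688 = 0.00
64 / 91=0.70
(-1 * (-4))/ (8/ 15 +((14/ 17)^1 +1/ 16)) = 16320/5791 = 2.82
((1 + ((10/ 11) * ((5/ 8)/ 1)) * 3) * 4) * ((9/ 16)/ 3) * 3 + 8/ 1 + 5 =19.09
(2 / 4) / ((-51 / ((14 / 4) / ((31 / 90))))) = -105/1054 = -0.10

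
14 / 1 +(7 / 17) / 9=2149/153 = 14.05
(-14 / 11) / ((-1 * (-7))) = -0.18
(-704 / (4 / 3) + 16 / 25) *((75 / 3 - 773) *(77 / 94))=323125.81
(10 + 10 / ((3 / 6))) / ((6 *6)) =5/6 = 0.83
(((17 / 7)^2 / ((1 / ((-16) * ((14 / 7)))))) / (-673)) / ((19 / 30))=277440/626563 = 0.44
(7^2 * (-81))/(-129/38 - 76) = 21546/431 = 49.99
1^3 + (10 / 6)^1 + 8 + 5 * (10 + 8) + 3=311/3 = 103.67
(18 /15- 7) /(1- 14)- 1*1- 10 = -686/65 = -10.55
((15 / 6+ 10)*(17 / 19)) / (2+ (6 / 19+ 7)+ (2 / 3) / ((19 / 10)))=1275/1102 = 1.16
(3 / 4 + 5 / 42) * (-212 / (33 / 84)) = -15476/33 = -468.97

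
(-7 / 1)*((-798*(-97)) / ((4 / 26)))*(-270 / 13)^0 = -3521973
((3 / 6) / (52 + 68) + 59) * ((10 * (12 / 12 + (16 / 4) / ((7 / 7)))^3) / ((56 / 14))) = 1770125/96 = 18438.80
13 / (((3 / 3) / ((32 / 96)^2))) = 13/9 = 1.44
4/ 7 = 0.57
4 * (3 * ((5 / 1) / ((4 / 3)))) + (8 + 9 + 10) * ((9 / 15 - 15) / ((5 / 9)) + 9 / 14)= -223119/350 = -637.48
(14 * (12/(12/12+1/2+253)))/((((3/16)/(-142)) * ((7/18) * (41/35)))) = -22901760/20869 = -1097.41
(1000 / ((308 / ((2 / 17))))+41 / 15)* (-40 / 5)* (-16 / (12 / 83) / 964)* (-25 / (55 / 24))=-31.21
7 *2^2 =28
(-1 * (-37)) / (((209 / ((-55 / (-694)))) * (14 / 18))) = 1665/92302 = 0.02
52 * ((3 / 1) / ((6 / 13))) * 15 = 5070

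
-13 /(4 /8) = -26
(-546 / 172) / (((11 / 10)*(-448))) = 195/30272 = 0.01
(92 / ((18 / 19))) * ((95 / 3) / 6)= 41515/81 = 512.53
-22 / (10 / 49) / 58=-539/290 = -1.86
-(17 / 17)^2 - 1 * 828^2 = -685585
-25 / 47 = -0.53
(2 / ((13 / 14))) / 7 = 4/13 = 0.31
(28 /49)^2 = 0.33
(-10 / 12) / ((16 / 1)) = -5/96 = -0.05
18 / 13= 1.38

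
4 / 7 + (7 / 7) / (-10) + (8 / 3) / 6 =577/630 = 0.92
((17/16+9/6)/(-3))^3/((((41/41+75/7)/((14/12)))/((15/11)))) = -411845/4866048 = -0.08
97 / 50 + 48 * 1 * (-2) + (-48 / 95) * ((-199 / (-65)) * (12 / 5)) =-6037453/61750 = -97.77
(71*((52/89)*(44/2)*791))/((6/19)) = 610357748/267 = 2285984.07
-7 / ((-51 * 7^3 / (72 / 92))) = 6/19159 = 0.00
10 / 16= 5/8 = 0.62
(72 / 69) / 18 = 4/69 = 0.06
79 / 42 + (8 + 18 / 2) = 793/42 = 18.88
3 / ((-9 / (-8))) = 8/3 = 2.67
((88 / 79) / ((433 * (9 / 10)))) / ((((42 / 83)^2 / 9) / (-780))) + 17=-308567507/5028429 = -61.36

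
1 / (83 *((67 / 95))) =95/5561 = 0.02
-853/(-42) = 853/42 = 20.31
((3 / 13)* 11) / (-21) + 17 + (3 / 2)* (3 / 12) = 12561/728 = 17.25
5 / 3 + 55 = 170/3 = 56.67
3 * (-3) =-9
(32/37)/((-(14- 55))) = 32/1517 = 0.02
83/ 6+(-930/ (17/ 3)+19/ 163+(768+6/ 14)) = 71954431/116382 = 618.26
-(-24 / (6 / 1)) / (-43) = -0.09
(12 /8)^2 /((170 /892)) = 2007/170 = 11.81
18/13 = 1.38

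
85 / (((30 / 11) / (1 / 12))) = 187/72 = 2.60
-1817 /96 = -18.93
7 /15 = 0.47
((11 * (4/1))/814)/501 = 2/18537 = 0.00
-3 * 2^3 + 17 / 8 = -175/8 = -21.88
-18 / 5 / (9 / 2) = -4/5 = -0.80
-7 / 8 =-0.88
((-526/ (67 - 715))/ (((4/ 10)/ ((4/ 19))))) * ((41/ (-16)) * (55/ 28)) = -2.15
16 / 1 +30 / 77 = 1262/77 = 16.39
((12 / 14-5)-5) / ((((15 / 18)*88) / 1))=-48/385 = -0.12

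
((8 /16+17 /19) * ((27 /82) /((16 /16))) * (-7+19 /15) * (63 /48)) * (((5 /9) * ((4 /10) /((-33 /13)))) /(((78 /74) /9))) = 1770783/685520 = 2.58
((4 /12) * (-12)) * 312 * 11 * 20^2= -5491200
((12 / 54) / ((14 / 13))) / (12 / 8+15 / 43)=1118/10017 = 0.11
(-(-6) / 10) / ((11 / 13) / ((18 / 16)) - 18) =-351/10090 = -0.03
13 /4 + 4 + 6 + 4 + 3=81/4 = 20.25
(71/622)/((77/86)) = 3053/23947 = 0.13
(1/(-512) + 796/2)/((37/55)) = 11207625/18944 = 591.62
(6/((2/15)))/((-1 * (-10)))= 9/2 = 4.50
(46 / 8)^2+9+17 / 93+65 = 159581/1488 = 107.25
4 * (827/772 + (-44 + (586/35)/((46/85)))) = -1490369/31073 = -47.96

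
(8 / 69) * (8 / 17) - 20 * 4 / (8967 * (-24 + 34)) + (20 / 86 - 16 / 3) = -760912718/150762171 = -5.05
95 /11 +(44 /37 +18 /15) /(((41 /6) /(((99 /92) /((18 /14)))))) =8.93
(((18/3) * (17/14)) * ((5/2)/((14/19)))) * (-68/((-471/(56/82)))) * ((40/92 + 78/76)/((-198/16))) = -29524240/102599343 = -0.29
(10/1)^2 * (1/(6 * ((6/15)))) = 125/3 = 41.67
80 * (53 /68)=1060/17 = 62.35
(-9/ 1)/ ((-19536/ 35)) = 105/6512 = 0.02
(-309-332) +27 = -614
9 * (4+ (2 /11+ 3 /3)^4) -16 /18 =6939997/131769 = 52.67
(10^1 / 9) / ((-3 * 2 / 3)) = -5/9 = -0.56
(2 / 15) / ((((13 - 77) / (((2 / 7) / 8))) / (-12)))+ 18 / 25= 4037/5600 = 0.72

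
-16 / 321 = -0.05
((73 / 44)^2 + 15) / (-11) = -34369/21296 = -1.61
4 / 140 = 1/35 = 0.03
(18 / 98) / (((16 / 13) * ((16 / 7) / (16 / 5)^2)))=117/175 = 0.67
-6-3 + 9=0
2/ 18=1/9 = 0.11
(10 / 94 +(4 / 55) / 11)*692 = 78.19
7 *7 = 49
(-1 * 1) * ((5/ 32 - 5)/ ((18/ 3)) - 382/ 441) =47233/28224 = 1.67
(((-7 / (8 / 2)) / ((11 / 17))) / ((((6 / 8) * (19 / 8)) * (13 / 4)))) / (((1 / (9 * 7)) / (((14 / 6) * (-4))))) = 746368/2717 = 274.70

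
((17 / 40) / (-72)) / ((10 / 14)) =-119/14400 = -0.01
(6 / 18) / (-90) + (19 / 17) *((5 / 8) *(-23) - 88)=-114.42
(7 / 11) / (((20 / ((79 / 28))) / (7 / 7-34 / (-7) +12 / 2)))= 6557/6160 = 1.06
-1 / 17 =-0.06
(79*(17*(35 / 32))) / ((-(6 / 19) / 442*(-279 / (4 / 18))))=197373995/120528 = 1637.58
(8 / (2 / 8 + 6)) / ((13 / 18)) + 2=1226/325 = 3.77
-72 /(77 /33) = -216/7 = -30.86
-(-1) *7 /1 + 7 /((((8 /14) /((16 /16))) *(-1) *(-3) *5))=469/60 = 7.82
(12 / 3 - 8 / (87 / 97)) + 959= 954.08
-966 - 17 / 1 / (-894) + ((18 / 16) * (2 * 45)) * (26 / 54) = -1640009/1788 = -917.23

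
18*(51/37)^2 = 46818/1369 = 34.20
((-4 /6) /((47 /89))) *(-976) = 173728/141 = 1232.11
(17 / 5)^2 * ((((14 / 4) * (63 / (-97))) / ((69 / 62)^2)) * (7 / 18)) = -95261047/11545425 = -8.25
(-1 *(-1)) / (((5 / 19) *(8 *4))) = 19/160 = 0.12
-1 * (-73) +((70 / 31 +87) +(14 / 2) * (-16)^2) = 60582/31 = 1954.26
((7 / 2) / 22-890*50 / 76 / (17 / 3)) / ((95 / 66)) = -4398717/61370 = -71.68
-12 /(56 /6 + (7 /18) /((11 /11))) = -216/175 = -1.23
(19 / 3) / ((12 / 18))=19/2 = 9.50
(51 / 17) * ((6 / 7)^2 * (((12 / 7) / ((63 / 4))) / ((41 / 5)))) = 2880/98441 = 0.03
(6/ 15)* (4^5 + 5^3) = 2298/5 = 459.60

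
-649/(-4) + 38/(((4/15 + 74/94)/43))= 5090087/2972 = 1712.68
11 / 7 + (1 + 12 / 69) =442/161 = 2.75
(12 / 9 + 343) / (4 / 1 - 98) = -1033/282 = -3.66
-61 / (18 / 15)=-305/6 = -50.83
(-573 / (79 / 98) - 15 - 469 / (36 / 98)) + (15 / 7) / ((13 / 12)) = -258875731/129402 = -2000.55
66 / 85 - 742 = -63004/85 = -741.22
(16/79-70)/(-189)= 1838/4977 = 0.37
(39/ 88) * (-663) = -25857/88 = -293.83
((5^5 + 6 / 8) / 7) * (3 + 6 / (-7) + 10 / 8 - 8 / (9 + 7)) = 1012743/784 = 1291.76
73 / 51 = 1.43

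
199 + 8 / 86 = 8561/43 = 199.09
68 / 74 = 34/37 = 0.92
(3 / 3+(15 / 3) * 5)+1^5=27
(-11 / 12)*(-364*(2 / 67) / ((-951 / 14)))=-28028/191151 = -0.15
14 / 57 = 0.25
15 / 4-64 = -241/4 = -60.25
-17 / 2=-8.50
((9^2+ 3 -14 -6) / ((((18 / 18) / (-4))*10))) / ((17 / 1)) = -128/85 = -1.51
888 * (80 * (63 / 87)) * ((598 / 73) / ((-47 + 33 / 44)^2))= 77156352/391645 = 197.01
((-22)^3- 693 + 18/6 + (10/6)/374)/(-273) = 12721231/306306 = 41.53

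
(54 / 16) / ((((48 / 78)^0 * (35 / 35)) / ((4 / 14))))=27/28 = 0.96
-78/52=-3/2 = -1.50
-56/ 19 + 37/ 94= -4561/1786 = -2.55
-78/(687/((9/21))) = -78/1603 = -0.05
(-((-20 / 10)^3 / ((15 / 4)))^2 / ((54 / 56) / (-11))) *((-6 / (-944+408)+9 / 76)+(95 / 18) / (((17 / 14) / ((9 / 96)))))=439902848/15776289 = 27.88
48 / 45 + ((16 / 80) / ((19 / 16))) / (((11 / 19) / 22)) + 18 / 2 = 247/15 = 16.47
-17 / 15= -1.13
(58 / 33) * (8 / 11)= 464/363 = 1.28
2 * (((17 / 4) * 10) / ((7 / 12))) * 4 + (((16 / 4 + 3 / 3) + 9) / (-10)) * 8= 20008/35 = 571.66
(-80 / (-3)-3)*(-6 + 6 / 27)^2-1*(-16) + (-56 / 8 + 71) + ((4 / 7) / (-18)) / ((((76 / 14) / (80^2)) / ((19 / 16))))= 200624/243 = 825.61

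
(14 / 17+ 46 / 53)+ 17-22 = -2981/901 = -3.31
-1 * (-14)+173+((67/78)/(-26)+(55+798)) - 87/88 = 46355057/44616 = 1038.98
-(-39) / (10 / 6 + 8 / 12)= 117/7 = 16.71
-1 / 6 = -0.17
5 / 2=2.50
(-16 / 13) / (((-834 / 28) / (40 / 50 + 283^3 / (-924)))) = -906577912/894465 = -1013.54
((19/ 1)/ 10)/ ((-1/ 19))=-361/10 = -36.10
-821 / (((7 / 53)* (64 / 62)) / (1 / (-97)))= 1348903/21728 = 62.08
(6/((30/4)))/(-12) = -1/15 = -0.07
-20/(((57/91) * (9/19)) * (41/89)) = -161980/1107 = -146.32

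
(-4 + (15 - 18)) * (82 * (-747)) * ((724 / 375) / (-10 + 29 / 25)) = -103478424/1105 = -93645.63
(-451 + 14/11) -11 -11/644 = -3263913/7084 = -460.74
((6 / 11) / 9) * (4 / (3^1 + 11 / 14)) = 112/1749 = 0.06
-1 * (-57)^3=185193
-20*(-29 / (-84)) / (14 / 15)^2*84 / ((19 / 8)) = -280.34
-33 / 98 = -0.34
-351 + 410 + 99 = 158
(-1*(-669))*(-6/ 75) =-1338/25 = -53.52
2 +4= 6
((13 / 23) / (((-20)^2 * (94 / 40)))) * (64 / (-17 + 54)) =208/199985 = 0.00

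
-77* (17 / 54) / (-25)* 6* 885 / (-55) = -7021/75 = -93.61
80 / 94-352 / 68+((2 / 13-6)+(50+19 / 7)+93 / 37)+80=336430420/2690233 = 125.06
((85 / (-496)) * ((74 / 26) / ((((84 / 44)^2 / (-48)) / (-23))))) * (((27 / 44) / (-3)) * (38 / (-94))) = -45354045/3712436 = -12.22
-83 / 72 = -1.15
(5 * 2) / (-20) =-0.50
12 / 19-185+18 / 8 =-13841/76 = -182.12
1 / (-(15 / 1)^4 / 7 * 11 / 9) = -7/61875 = 0.00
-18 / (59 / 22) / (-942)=66/9263 = 0.01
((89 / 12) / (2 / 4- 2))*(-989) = 4890.06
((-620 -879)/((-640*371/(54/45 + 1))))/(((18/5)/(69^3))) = 601864989/474880 = 1267.40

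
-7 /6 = -1.17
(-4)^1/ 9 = -4/9 = -0.44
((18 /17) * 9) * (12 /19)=1944/323 = 6.02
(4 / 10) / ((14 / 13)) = 0.37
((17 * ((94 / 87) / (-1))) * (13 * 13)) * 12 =-1080248/29 = -37249.93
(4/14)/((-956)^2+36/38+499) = 38/121619981 = 0.00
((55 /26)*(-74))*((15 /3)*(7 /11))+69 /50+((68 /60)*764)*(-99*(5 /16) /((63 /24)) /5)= -11546391/4550 = -2537.67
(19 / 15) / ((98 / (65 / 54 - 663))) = -679003/79380 = -8.55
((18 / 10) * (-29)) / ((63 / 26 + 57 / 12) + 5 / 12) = -10179/1480 = -6.88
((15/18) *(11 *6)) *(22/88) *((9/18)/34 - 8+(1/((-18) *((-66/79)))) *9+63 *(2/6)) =38185/204 = 187.18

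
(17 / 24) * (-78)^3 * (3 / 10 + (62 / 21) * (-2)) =131879319/70 = 1883990.27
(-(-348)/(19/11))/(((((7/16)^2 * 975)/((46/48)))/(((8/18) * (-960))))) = -240418816/544635 = -441.43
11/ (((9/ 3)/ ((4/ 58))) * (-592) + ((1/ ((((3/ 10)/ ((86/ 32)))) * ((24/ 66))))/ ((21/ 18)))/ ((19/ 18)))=-11704/27378843 = 0.00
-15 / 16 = -0.94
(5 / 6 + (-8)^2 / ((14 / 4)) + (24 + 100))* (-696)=-697276/7 = -99610.86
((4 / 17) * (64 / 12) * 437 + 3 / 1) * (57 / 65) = 534299/1105 = 483.53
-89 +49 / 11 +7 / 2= -1783/22 = -81.05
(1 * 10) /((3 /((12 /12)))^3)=10/27 = 0.37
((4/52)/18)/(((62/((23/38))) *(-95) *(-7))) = 23/366617160 = 0.00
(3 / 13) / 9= 1/39 = 0.03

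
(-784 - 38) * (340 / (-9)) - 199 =92563/3 = 30854.33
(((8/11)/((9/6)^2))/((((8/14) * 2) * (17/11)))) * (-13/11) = -0.22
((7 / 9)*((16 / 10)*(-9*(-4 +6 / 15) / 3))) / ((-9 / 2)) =-224/75 = -2.99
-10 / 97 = -0.10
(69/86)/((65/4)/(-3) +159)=414/79249 = 0.01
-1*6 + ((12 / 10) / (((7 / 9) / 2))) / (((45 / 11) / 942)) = 123294/175 = 704.54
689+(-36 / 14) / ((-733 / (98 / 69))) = 11615935/16859 = 689.00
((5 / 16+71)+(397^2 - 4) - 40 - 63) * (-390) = -61453591.88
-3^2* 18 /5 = -162/5 = -32.40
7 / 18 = 0.39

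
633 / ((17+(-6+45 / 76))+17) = 48108/2173 = 22.14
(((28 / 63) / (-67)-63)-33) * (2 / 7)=-27.43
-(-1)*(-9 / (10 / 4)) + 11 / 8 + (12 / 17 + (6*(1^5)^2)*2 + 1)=7807/680 = 11.48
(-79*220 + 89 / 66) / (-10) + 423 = 1426171/660 = 2160.87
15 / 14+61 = 869/14 = 62.07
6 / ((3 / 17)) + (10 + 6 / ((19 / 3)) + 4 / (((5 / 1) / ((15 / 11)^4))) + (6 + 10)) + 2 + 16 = 81.71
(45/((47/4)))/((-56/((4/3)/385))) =-6/25333 = 0.00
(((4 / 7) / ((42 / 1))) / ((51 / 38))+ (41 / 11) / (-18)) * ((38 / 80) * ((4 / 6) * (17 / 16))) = -22857/344960 = -0.07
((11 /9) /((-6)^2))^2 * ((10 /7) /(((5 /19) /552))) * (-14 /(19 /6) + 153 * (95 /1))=256111141/5103 = 50188.35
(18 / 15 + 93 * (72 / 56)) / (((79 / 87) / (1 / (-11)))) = -12.09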